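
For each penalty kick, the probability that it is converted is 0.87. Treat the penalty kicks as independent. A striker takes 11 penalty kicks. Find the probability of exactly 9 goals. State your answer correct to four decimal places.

0.2654

X ~ Binomial(n=11, p=0.87).
P(X=9) = C(11,9) · p^9 · (1−p)^2
= 55 · 0.28554 · 0.0169 = 0.265413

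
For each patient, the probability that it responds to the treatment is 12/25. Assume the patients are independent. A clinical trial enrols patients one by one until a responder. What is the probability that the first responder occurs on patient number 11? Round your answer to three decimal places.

Geometric (trials to first success), p = 0.48.
P(Y = 11) = (1−p)^10 · p = 0.0014456 · 0.48 = 0.00069

0.001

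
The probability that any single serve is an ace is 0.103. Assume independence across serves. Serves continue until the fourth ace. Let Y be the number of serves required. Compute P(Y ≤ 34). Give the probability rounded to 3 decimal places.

0.470

Finishing within 34 serves ⇔ at least 4 successes in the first 34. With X ~ Binomial(34, 0.103), P(Y ≤ 34) = 1 − P(X ≤ 3).
  k=0: C(34,0)·0.103^0·0.897^34 = 0.02483
  k=1: C(34,1)·0.103^1·0.897^33 = 0.09693
  k=2: C(34,2)·0.103^2·0.897^32 = 0.18365
  k=3: C(34,3)·0.103^3·0.897^31 = 0.22494
1 − 0.53035 = 0.46965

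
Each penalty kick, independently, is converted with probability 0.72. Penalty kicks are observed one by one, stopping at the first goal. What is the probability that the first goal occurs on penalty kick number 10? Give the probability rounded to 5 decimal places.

0.00001

Geometric (trials to first success), p = 0.72.
P(Y = 10) = (1−p)^9 · p = 1.0578e-05 · 0.72 = 0.0000076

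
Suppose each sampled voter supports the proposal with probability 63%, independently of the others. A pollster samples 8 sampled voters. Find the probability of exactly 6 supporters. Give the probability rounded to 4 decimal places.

X ~ Binomial(n=8, p=0.63).
P(X=6) = C(8,6) · p^6 · (1−p)^2
= 28 · 0.062524 · 0.1369 = 0.239665

0.2397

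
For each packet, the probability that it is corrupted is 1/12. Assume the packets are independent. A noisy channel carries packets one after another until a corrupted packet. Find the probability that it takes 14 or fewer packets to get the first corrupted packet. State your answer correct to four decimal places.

0.7042

Y = number of packets to the first success; geometric, p = 0.083333.
P(Y ≤ 14) = 1 − (1−p)^14 = 1 − 0.295774 = 0.704226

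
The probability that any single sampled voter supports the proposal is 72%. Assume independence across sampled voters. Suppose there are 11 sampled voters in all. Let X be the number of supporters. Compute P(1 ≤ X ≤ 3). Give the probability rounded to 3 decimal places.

0.003

X ~ Binomial(11, 0.72); P(1 ≤ X ≤ 3) = Σ C(11,k) p^k (1−p)^(11−k) over k:
  k=1: C(11,1)·0.72^1·0.28^10 = 0.00002
  k=2: C(11,2)·0.72^2·0.28^9 = 0.00030
  k=3: C(11,3)·0.72^3·0.28^8 = 0.00233
Total = 0.00265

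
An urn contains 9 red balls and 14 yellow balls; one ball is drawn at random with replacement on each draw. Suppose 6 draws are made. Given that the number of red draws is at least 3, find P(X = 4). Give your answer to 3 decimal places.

X ~ Binomial(6, 0.391304). Want P(X=4 | X≥3) = P(X=4) / P(X≥3).
P(X=4) = C(6,4)·0.391304^4·0.608696^2 = 0.13030
P(X≥3) = 1 − 0.05086 − 0.19619 − 0.31530 = 0.43765
Ratio = 0.13030 / 0.43765 = 0.29773

0.298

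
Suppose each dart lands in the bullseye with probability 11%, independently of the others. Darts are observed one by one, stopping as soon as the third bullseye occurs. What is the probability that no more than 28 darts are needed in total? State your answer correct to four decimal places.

Finishing within 28 darts ⇔ at least 3 successes in the first 28. With X ~ Binomial(28, 0.11), P(Y ≤ 28) = 1 − P(X ≤ 2).
  k=0: C(28,0)·0.11^0·0.89^28 = 0.038275
  k=1: C(28,1)·0.11^1·0.89^27 = 0.132459
  k=2: C(28,2)·0.11^2·0.89^26 = 0.221013
1 − 0.391747 = 0.608253

0.6083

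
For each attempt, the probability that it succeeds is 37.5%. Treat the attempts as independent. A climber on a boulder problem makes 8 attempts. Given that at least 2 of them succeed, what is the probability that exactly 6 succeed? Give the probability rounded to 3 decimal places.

X ~ Binomial(8, 0.375). Want P(X=6 | X≥2) = P(X=6) / P(X≥2).
P(X=6) = C(8,6)·0.375^6·0.625^2 = 0.03042
P(X≥2) = 1 − 0.02328 − 0.11176 = 0.86496
Ratio = 0.03042 / 0.86496 = 0.03516

0.035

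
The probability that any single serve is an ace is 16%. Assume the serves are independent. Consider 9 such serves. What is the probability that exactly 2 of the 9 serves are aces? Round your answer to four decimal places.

0.2720

X ~ Binomial(n=9, p=0.16).
P(X=2) = C(9,2) · p^2 · (1−p)^7
= 36 · 0.0256 · 0.29509 = 0.271955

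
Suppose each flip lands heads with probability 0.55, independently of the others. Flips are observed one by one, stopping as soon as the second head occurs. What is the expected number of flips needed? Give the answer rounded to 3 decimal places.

3.636

Y = total flips until the second success; negative binomial with r=2, p=0.55.
E[Y] = r / p = 2 / 0.55 = 3.63636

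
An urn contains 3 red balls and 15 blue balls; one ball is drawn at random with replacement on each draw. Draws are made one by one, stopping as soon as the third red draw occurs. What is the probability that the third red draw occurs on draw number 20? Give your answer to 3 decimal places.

Y = trial on which the third success occurs; negative binomial, r=3, p=0.166667.
P(Y=20) = C(19,2) · p^3 · (1−p)^17
= 171 · 0.0046296 · 0.045073 = 0.03568

0.036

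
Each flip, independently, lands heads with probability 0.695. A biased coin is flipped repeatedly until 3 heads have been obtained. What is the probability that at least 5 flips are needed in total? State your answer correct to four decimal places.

Needing more than 4 flips ⇔ fewer than 3 successes in the first 4. With X ~ Binomial(4, 0.695), P(Y > 4) = P(X ≤ 2).
  k=0: C(4,0)·0.695^0·0.305^4 = 0.008654
  k=1: C(4,1)·0.695^1·0.305^3 = 0.078876
  k=2: C(4,2)·0.695^2·0.305^2 = 0.269600
P(X ≤ 2) = 0.357130

0.3571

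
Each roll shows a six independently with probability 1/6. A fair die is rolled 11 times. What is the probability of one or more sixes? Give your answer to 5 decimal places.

0.86541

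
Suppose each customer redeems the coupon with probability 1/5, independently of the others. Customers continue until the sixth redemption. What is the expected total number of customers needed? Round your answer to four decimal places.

30.0000

Y = total customers until the sixth success; negative binomial with r=6, p=0.20.
E[Y] = r / p = 6 / 0.20 = 30.000000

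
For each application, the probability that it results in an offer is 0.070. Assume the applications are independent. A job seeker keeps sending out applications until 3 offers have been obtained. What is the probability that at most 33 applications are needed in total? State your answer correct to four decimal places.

Finishing within 33 applications ⇔ at least 3 successes in the first 33. With X ~ Binomial(33, 0.07), P(Y ≤ 33) = 1 − P(X ≤ 2).
  k=0: C(33,0)·0.07^0·0.93^33 = 0.091188
  k=1: C(33,1)·0.07^1·0.93^32 = 0.226499
  k=2: C(33,2)·0.07^2·0.93^31 = 0.272773
1 − 0.590460 = 0.409540

0.4095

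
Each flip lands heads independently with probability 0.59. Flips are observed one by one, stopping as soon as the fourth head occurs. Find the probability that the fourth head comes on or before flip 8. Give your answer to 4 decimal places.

0.8105

Finishing within 8 flips ⇔ at least 4 successes in the first 8. With X ~ Binomial(8, 0.59), P(Y ≤ 8) = 1 − P(X ≤ 3).
  k=0: C(8,0)·0.59^0·0.41^8 = 0.000798
  k=1: C(8,1)·0.59^1·0.41^7 = 0.009192
  k=2: C(8,2)·0.59^2·0.41^6 = 0.046298
  k=3: C(8,3)·0.59^3·0.41^5 = 0.133249
1 − 0.189538 = 0.810462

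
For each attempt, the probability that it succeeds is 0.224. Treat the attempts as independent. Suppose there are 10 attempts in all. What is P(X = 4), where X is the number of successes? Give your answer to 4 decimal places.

0.1154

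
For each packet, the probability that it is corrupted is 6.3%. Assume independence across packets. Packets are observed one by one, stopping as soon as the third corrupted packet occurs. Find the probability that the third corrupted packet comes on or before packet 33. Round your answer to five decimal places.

0.34531

Finishing within 33 packets ⇔ at least 3 successes in the first 33. With X ~ Binomial(33, 0.063), P(Y ≤ 33) = 1 − P(X ≤ 2).
  k=0: C(33,0)·0.063^0·0.937^33 = 0.1167902
  k=1: C(33,1)·0.063^1·0.937^32 = 0.2591322
  k=2: C(33,2)·0.063^2·0.937^31 = 0.2787676
1 − 0.6546901 = 0.3453099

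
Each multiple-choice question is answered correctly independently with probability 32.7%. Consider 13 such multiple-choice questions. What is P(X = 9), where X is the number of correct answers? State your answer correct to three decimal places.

X ~ Binomial(n=13, p=0.327).
P(X=9) = C(13,9) · p^9 · (1−p)^4
= 715 · 4.2749e-05 · 0.20514 = 0.00627

0.006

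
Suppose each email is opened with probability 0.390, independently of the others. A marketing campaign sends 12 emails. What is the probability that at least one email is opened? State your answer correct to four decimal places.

0.9973

P(at least one) = 1 − P(none) = 1 − (1 − 0.39)^12
= 1 − 0.002654 = 0.997346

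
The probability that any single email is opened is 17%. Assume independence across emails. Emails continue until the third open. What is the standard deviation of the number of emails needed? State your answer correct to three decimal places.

9.282

Y = total emails until the third success; negative binomial with r=3, p=0.17.
SD(Y) = √[r(1−p)/p²] = √(86.15917) = 9.28220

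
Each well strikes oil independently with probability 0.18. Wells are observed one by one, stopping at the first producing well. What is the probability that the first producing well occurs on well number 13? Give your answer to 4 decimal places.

0.0166

Geometric (trials to first success), p = 0.18.
P(Y = 13) = (1−p)^12 · p = 0.09242 · 0.18 = 0.016636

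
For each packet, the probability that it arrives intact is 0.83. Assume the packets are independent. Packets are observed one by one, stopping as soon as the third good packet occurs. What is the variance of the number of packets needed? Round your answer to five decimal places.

0.74031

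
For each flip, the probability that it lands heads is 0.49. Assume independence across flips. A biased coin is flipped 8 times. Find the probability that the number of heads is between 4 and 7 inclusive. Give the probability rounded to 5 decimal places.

X ~ Binomial(8, 0.49); P(4 ≤ X ≤ 7) = Σ C(8,k) p^k (1−p)^(8−k) over k:
  k=4: C(8,4)·0.49^4·0.51^4 = 0.2730003
  k=5: C(8,5)·0.49^5·0.51^3 = 0.2098355
  k=6: C(8,6)·0.49^6·0.51^2 = 0.1008033
  k=7: C(8,7)·0.49^7·0.51^1 = 0.0276715
Total = 0.6113106

0.61131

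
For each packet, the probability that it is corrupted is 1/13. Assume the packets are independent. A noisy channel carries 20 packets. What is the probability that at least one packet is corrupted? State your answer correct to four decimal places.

0.7983

P(at least one) = 1 − P(none) = 1 − (1 − 0.076923)^20
= 1 − 0.201724 = 0.798276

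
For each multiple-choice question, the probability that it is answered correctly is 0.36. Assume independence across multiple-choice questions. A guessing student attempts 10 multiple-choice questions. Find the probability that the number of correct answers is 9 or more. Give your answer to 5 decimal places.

X ~ Binomial(10, 0.36); P(X ≥ 9) = Σ C(10,k) p^k (1−p)^(10−k) over k:
  k=9: C(10,9)·0.36^9·0.64^1 = 0.0006500
  k=10: C(10,10)·0.36^10·0.64^0 = 0.0000366
Total = 0.0006865

0.00069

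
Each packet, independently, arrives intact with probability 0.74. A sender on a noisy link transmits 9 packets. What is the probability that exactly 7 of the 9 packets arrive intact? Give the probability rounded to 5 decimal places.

X ~ Binomial(n=9, p=0.74).
P(X=7) = C(9,7) · p^7 · (1−p)^2
= 36 · 0.12151 · 0.0676 = 0.2957136

0.29571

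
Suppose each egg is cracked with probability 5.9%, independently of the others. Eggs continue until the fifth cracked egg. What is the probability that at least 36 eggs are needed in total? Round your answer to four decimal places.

0.9470

Needing more than 35 eggs ⇔ fewer than 5 successes in the first 35. With X ~ Binomial(35, 0.059), P(Y > 35) = P(X ≤ 4).
  k=0: C(35,0)·0.059^0·0.941^35 = 0.119025
  k=1: C(35,1)·0.059^1·0.941^34 = 0.261196
  k=2: C(35,2)·0.059^2·0.941^33 = 0.278406
  k=3: C(35,3)·0.059^3·0.941^32 = 0.192014
  k=4: C(35,4)·0.059^4·0.941^31 = 0.096313
P(X ≤ 4) = 0.946955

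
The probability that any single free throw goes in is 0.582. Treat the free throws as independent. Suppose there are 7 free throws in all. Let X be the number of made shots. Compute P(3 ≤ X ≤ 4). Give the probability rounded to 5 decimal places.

X ~ Binomial(7, 0.582); P(3 ≤ X ≤ 4) = Σ C(7,k) p^k (1−p)^(7−k) over k:
  k=3: C(7,3)·0.582^3·0.418^4 = 0.2106406
  k=4: C(7,4)·0.582^4·0.418^3 = 0.2932843
Total = 0.5039249

0.50392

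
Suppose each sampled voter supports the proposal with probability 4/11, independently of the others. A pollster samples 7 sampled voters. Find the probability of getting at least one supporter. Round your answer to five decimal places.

P(at least one) = 1 − P(none) = 1 − (1 − 0.363636)^7
= 1 − 0.0422608 = 0.9577392

0.95774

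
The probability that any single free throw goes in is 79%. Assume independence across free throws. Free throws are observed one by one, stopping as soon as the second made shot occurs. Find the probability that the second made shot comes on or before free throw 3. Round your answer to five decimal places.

0.88622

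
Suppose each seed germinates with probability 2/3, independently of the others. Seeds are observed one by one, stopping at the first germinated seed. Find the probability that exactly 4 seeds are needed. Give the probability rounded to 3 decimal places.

Geometric (trials to first success), p = 0.666667.
P(Y = 4) = (1−p)^3 · p = 0.037037 · 0.666667 = 0.02469

0.025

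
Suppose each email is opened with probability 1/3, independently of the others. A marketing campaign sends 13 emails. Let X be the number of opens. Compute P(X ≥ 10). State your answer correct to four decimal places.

X ~ Binomial(13, 0.333333); P(X ≥ 10) = Σ C(13,k) p^k (1−p)^(13−k) over k:
  k=10: C(13,10)·0.333333^10·0.666667^3 = 0.001435
  k=11: C(13,11)·0.333333^11·0.666667^2 = 0.000196
  k=12: C(13,12)·0.333333^12·0.666667^1 = 0.000016
  k=13: C(13,13)·0.333333^13·0.666667^0 = 0.000001
Total = 0.001648

0.0016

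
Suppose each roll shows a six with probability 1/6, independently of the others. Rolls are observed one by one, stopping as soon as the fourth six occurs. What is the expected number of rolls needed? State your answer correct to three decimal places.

Y = total rolls until the fourth success; negative binomial with r=4, p=0.166667.
E[Y] = r / p = 4 / 0.166667 = 24.00000

24.000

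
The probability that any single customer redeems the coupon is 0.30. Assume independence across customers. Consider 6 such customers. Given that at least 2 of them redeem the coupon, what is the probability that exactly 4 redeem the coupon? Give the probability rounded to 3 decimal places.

X ~ Binomial(6, 0.30). Want P(X=4 | X≥2) = P(X=4) / P(X≥2).
P(X=4) = C(6,4)·0.30^4·0.70^2 = 0.05953
P(X≥2) = 1 − 0.11765 − 0.30253 = 0.57983
Ratio = 0.05953 / 0.57983 = 0.10268

0.103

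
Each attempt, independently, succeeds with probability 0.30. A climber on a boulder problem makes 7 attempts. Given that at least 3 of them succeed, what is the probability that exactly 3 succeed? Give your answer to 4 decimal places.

X ~ Binomial(7, 0.30). Want P(X=3 | X≥3) = P(X=3) / P(X≥3).
P(X=3) = C(7,3)·0.30^3·0.70^4 = 0.226894
P(X≥3) = 1 − 0.082354 − 0.247063 − 0.317652 = 0.352930
Ratio = 0.226894 / 0.352930 = 0.642887

0.6429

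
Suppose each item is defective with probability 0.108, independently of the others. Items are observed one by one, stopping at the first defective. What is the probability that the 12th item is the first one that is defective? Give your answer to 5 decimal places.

Geometric (trials to first success), p = 0.108.
P(Y = 12) = (1−p)^11 · p = 0.28445 · 0.108 = 0.0307211

0.03072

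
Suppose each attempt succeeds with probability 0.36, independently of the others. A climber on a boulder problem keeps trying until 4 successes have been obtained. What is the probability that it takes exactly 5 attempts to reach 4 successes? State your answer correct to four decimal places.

Y = trial on which the fourth success occurs; negative binomial, r=4, p=0.36.
P(Y=5) = C(4,3) · p^4 · (1−p)^1
= 4 · 0.016796 · 0.64 = 0.042998

0.0430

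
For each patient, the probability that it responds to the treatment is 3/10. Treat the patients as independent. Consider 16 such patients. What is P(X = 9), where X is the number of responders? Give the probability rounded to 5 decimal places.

X ~ Binomial(n=16, p=0.30).
P(X=9) = C(16,9) · p^9 · (1−p)^7
= 11440 · 1.9683e-05 · 0.082354 = 0.0185440

0.01854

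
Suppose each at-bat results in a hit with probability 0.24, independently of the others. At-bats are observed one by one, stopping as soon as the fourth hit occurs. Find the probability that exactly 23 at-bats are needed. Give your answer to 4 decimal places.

0.0278

Y = trial on which the fourth success occurs; negative binomial, r=4, p=0.24.
P(Y=23) = C(22,3) · p^4 · (1−p)^19
= 1540 · 0.0033178 · 0.0054382 = 0.027786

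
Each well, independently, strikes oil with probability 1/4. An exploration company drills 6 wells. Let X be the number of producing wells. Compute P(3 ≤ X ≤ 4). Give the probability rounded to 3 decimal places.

X ~ Binomial(6, 0.25); P(3 ≤ X ≤ 4) = Σ C(6,k) p^k (1−p)^(6−k) over k:
  k=3: C(6,3)·0.25^3·0.75^3 = 0.13184
  k=4: C(6,4)·0.25^4·0.75^2 = 0.03296
Total = 0.16479

0.165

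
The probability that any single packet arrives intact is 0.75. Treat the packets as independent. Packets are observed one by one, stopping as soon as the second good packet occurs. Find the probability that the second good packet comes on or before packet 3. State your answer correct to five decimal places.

0.84375

Finishing within 3 packets ⇔ at least 2 successes in the first 3. With X ~ Binomial(3, 0.75), P(Y ≤ 3) = 1 − P(X ≤ 1).
  k=0: C(3,0)·0.75^0·0.25^3 = 0.0156250
  k=1: C(3,1)·0.75^1·0.25^2 = 0.1406250
1 − 0.1562500 = 0.8437500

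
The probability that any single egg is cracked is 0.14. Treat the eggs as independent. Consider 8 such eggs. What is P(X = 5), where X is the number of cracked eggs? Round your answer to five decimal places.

X ~ Binomial(n=8, p=0.14).
P(X=5) = C(8,5) · p^5 · (1−p)^3
= 56 · 5.3782e-05 · 0.63606 = 0.0019157

0.00192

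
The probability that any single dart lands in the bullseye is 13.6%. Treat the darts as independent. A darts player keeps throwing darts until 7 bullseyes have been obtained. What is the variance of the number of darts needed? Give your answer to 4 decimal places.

326.9896

Y = total darts until the seventh success; negative binomial with r=7, p=0.136.
Var(Y) = r(1−p)/p² = 7·0.864 / 0.136² = 326.989619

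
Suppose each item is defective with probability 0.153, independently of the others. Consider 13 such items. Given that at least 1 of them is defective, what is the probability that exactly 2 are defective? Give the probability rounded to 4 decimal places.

X ~ Binomial(13, 0.153). Want P(X=2 | X≥1) = P(X=2) / P(X≥1).
P(X=2) = C(13,2)·0.153^2·0.847^11 = 0.293897
P(X≥1) = 1 − 0.115474 = 0.884526
Ratio = 0.293897 / 0.884526 = 0.332265

0.3323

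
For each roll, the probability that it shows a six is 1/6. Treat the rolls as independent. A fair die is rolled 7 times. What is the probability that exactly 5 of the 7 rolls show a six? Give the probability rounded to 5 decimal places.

0.00188

X ~ Binomial(n=7, p=0.166667).
P(X=5) = C(7,5) · p^5 · (1−p)^2
= 21 · 0.0001286 · 0.69444 = 0.0018754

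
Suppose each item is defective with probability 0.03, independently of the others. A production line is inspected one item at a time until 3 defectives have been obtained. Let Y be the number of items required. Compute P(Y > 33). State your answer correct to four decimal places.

0.9244

Needing more than 33 items ⇔ fewer than 3 successes in the first 33. With X ~ Binomial(33, 0.03), P(Y > 33) = P(X ≤ 2).
  k=0: C(33,0)·0.03^0·0.97^33 = 0.365988
  k=1: C(33,1)·0.03^1·0.97^32 = 0.373534
  k=2: C(33,2)·0.03^2·0.97^31 = 0.184842
P(X ≤ 2) = 0.924365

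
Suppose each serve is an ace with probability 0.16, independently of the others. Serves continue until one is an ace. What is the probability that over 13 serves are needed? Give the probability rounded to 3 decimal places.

0.104

Y = number of serves to the first success; geometric, p = 0.16.
P(Y > 13) = P(first 13 all fail) = (1−p)^13 = 0.10366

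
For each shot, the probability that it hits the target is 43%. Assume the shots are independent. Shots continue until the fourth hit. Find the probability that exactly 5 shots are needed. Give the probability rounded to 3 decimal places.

Y = trial on which the fourth success occurs; negative binomial, r=4, p=0.43.
P(Y=5) = C(4,3) · p^4 · (1−p)^1
= 4 · 0.034188 · 0.57 = 0.07795

0.078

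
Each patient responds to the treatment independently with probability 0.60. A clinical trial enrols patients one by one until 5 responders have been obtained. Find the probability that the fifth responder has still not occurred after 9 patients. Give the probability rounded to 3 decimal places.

Needing more than 9 patients ⇔ fewer than 5 successes in the first 9. With X ~ Binomial(9, 0.60), P(Y > 9) = P(X ≤ 4).
  k=0: C(9,0)·0.60^0·0.40^9 = 0.00026
  k=1: C(9,1)·0.60^1·0.40^8 = 0.00354
  k=2: C(9,2)·0.60^2·0.40^7 = 0.02123
  k=3: C(9,3)·0.60^3·0.40^6 = 0.07432
  k=4: C(9,4)·0.60^4·0.40^5 = 0.16722
P(X ≤ 4) = 0.26657

0.267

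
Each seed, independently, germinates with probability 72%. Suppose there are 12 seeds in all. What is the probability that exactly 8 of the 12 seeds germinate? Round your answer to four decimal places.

X ~ Binomial(n=12, p=0.72).
P(X=8) = C(12,8) · p^8 · (1−p)^4
= 495 · 0.07222 · 0.0061466 = 0.219734

0.2197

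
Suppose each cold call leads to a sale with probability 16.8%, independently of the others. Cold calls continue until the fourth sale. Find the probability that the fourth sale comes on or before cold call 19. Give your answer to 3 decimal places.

0.399

Finishing within 19 cold calls ⇔ at least 4 successes in the first 19. With X ~ Binomial(19, 0.168), P(Y ≤ 19) = 1 − P(X ≤ 3).
  k=0: C(19,0)·0.168^0·0.832^19 = 0.03036
  k=1: C(19,1)·0.168^1·0.832^18 = 0.11649
  k=2: C(19,2)·0.168^2·0.832^17 = 0.21170
  k=3: C(19,3)·0.168^3·0.832^16 = 0.24223
1 − 0.60077 = 0.39923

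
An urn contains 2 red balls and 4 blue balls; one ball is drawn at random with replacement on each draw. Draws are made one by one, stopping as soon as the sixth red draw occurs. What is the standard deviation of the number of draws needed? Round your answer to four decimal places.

Y = total draws until the sixth success; negative binomial with r=6, p=0.333333.
SD(Y) = √[r(1−p)/p²] = √(36.000000) = 6.000000

6.0000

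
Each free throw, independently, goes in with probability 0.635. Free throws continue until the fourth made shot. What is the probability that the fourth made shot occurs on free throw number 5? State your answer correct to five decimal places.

Y = trial on which the fourth success occurs; negative binomial, r=4, p=0.635.
P(Y=5) = C(4,3) · p^4 · (1−p)^1
= 4 · 0.16259 · 0.365 = 0.2373820

0.23738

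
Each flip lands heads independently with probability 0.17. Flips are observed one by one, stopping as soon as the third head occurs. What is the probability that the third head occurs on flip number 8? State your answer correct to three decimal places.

0.041

Y = trial on which the third success occurs; negative binomial, r=3, p=0.17.
P(Y=8) = C(7,2) · p^3 · (1−p)^5
= 21 · 0.004913 · 0.3939 = 0.04064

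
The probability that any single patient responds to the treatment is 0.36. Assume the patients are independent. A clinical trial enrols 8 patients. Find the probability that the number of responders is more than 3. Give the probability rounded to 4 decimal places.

0.3153

X ~ Binomial(8, 0.36); P(X ≥ 4) = Σ C(8,k) p^k (1−p)^(8−k) over k:
  k=4: C(8,4)·0.36^4·0.64^4 = 0.197255
  k=5: C(8,5)·0.36^5·0.64^3 = 0.088765
  k=6: C(8,6)·0.36^6·0.64^2 = 0.024965
  k=7: C(8,7)·0.36^7·0.64^1 = 0.004012
  k=8: C(8,8)·0.36^8·0.64^0 = 0.000282
Total = 0.315279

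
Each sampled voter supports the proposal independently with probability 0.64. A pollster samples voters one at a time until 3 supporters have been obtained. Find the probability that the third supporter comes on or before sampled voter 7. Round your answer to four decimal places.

Finishing within 7 sampled voters ⇔ at least 3 successes in the first 7. With X ~ Binomial(7, 0.64), P(Y ≤ 7) = 1 − P(X ≤ 2).
  k=0: C(7,0)·0.64^0·0.36^7 = 0.000784
  k=1: C(7,1)·0.64^1·0.36^6 = 0.009752
  k=2: C(7,2)·0.64^2·0.36^5 = 0.052011
1 − 0.062546 = 0.937454

0.9375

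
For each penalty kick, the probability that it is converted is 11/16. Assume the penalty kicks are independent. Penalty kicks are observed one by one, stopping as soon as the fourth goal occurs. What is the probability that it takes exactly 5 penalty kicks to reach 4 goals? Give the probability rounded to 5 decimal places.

0.27925

Y = trial on which the fourth success occurs; negative binomial, r=4, p=0.6875.
P(Y=5) = C(4,3) · p^4 · (1−p)^1
= 4 · 0.2234 · 0.3125 = 0.2792549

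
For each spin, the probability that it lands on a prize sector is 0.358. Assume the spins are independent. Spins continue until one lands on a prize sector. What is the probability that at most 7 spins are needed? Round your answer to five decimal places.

0.95505

Y = number of spins to the first success; geometric, p = 0.358.
P(Y ≤ 7) = 1 − (1−p)^7 = 1 − 0.0449516 = 0.9550484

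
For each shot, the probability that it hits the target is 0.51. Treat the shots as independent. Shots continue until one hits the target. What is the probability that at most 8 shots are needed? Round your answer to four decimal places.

0.9967

Y = number of shots to the first success; geometric, p = 0.51.
P(Y ≤ 8) = 1 − (1−p)^8 = 1 − 0.003323 = 0.996677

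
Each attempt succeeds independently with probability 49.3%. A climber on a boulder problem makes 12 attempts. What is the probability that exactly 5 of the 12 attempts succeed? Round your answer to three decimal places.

0.199

X ~ Binomial(n=12, p=0.493).
P(X=5) = C(12,5) · p^5 · (1−p)^7
= 792 · 0.029123 · 0.008611 = 0.19862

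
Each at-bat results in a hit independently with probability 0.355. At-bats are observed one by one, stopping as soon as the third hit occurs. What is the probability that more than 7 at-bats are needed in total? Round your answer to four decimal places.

Needing more than 7 at-bats ⇔ fewer than 3 successes in the first 7. With X ~ Binomial(7, 0.355), P(Y > 7) = P(X ≤ 2).
  k=0: C(7,0)·0.355^0·0.645^7 = 0.046443
  k=1: C(7,1)·0.355^1·0.645^6 = 0.178931
  k=2: C(7,2)·0.355^2·0.645^5 = 0.295444
P(X ≤ 2) = 0.520817

0.5208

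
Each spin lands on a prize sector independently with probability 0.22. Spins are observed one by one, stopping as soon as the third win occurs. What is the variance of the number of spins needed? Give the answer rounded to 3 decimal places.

48.347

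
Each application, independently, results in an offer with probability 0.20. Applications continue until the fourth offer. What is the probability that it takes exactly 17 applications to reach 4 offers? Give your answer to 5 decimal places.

Y = trial on which the fourth success occurs; negative binomial, r=4, p=0.20.
P(Y=17) = C(16,3) · p^4 · (1−p)^13
= 560 · 0.0016 · 0.054976 = 0.0492581

0.04926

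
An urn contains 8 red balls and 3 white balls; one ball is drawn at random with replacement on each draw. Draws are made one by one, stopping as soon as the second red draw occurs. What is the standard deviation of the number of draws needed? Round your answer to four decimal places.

Y = total draws until the second success; negative binomial with r=2, p=0.727273.
SD(Y) = √[r(1−p)/p²] = √(1.031250) = 1.015505

1.0155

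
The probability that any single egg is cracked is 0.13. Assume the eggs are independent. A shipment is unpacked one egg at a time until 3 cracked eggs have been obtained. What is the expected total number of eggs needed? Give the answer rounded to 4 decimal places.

23.0769

Y = total eggs until the third success; negative binomial with r=3, p=0.13.
E[Y] = r / p = 3 / 0.13 = 23.076923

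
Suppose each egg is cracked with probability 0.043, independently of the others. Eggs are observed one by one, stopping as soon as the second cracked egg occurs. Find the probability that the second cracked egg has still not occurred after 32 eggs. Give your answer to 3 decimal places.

Needing more than 32 eggs ⇔ fewer than 2 successes in the first 32. With X ~ Binomial(32, 0.043), P(Y > 32) = P(X ≤ 1).
  k=0: C(32,0)·0.043^0·0.957^32 = 0.24501
  k=1: C(32,1)·0.043^1·0.957^31 = 0.35228
P(X ≤ 1) = 0.59729

0.597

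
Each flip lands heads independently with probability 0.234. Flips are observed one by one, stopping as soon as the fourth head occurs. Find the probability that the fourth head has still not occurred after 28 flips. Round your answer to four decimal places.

0.0792

Needing more than 28 flips ⇔ fewer than 4 successes in the first 28. With X ~ Binomial(28, 0.234), P(Y > 28) = P(X ≤ 3).
  k=0: C(28,0)·0.234^0·0.766^28 = 0.000573
  k=1: C(28,1)·0.234^1·0.766^27 = 0.004904
  k=2: C(28,2)·0.234^2·0.766^26 = 0.020224
  k=3: C(28,3)·0.234^3·0.766^25 = 0.053544
P(X ≤ 3) = 0.079246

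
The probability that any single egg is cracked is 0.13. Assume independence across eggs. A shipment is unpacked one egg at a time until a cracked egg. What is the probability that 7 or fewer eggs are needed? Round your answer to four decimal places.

Y = number of eggs to the first success; geometric, p = 0.13.
P(Y ≤ 7) = 1 − (1−p)^7 = 1 − 0.377255 = 0.622745

0.6227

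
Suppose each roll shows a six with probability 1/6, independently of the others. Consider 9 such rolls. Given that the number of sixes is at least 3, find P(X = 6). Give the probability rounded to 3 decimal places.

X ~ Binomial(9, 0.166667). Want P(X=6 | X≥3) = P(X=6) / P(X≥3).
P(X=6) = C(9,6)·0.166667^6·0.833333^3 = 0.00104
P(X≥3) = 1 − 0.19381 − 0.34885 − 0.27908 = 0.17826
Ratio = 0.00104 / 0.17826 = 0.00584

0.006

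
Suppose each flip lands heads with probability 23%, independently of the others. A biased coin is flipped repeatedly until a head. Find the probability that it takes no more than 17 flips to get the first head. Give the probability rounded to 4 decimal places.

Y = number of flips to the first success; geometric, p = 0.23.
P(Y ≤ 17) = 1 − (1−p)^17 = 1 − 0.011758 = 0.988242

0.9882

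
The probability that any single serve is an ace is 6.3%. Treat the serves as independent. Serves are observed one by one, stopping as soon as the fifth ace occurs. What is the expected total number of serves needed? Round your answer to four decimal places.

Y = total serves until the fifth success; negative binomial with r=5, p=0.063.
E[Y] = r / p = 5 / 0.063 = 79.365079

79.3651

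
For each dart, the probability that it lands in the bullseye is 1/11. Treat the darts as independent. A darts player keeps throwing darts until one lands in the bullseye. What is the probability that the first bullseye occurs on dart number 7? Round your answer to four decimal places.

0.0513

Geometric (trials to first success), p = 0.090909.
P(Y = 7) = (1−p)^6 · p = 0.56447 · 0.090909 = 0.051316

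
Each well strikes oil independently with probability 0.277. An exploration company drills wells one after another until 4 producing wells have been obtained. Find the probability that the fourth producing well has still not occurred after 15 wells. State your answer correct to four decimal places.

Needing more than 15 wells ⇔ fewer than 4 successes in the first 15. With X ~ Binomial(15, 0.277), P(Y > 15) = P(X ≤ 3).
  k=0: C(15,0)·0.277^0·0.723^15 = 0.007710
  k=1: C(15,1)·0.277^1·0.723^14 = 0.044311
  k=2: C(15,2)·0.277^2·0.723^13 = 0.118836
  k=3: C(15,3)·0.277^3·0.723^12 = 0.197292
P(X ≤ 3) = 0.368149

0.3681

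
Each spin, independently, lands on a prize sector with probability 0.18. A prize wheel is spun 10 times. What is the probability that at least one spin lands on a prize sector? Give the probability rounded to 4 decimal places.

P(at least one) = 1 − P(none) = 1 − (1 − 0.18)^10
= 1 − 0.137448 = 0.862552

0.8626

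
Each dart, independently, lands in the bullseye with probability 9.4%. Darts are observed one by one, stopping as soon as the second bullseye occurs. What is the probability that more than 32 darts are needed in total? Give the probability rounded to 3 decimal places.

Needing more than 32 darts ⇔ fewer than 2 successes in the first 32. With X ~ Binomial(32, 0.094), P(Y > 32) = P(X ≤ 1).
  k=0: C(32,0)·0.094^0·0.906^32 = 0.04247
  k=1: C(32,1)·0.094^1·0.906^31 = 0.14101
P(X ≤ 1) = 0.18348

0.183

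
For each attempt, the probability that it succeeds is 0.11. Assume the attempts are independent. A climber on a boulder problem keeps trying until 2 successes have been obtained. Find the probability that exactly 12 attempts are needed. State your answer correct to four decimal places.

Y = trial on which the second success occurs; negative binomial, r=2, p=0.11.
P(Y=12) = C(11,1) · p^2 · (1−p)^10
= 11 · 0.0121 · 0.31182 = 0.041503

0.0415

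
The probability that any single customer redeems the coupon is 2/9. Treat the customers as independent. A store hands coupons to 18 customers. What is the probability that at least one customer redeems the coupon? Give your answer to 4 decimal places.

P(at least one) = 1 − P(none) = 1 − (1 − 0.222222)^18
= 1 − 0.010849 = 0.989151

0.9892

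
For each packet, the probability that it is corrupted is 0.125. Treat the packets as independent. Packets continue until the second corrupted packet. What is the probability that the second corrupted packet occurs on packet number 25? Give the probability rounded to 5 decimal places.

0.01739

Y = trial on which the second success occurs; negative binomial, r=2, p=0.125.
P(Y=25) = C(24,1) · p^2 · (1−p)^23
= 24 · 0.015625 · 0.046364 = 0.0173867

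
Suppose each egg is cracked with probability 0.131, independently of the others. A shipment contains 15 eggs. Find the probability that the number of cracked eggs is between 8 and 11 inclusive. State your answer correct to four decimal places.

0.0002

X ~ Binomial(15, 0.131); P(8 ≤ X ≤ 11) = Σ C(15,k) p^k (1−p)^(15−k) over k:
  k=8: C(15,8)·0.131^8·0.869^7 = 0.000209
  k=9: C(15,9)·0.131^9·0.869^6 = 0.000024
  k=10: C(15,10)·0.131^10·0.869^5 = 0.000002
  k=11: C(15,11)·0.131^11·0.869^4 = 0.000000
Total = 0.000236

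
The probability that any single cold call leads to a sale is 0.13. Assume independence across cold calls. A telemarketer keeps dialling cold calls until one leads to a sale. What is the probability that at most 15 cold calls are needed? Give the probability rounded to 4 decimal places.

Y = number of cold calls to the first success; geometric, p = 0.13.
P(Y ≤ 15) = 1 − (1−p)^15 = 1 − 0.123819 = 0.876181

0.8762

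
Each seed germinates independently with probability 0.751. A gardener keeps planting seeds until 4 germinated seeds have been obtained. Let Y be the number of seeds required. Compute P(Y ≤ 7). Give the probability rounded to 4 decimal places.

0.9304

Finishing within 7 seeds ⇔ at least 4 successes in the first 7. With X ~ Binomial(7, 0.751), P(Y ≤ 7) = 1 − P(X ≤ 3).
  k=0: C(7,0)·0.751^0·0.249^7 = 0.000059
  k=1: C(7,1)·0.751^1·0.249^6 = 0.001253
  k=2: C(7,2)·0.751^2·0.249^5 = 0.011337
  k=3: C(7,3)·0.751^3·0.249^4 = 0.056988
1 − 0.069637 = 0.930363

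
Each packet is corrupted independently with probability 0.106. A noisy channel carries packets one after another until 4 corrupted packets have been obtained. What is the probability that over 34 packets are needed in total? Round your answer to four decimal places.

Needing more than 34 packets ⇔ fewer than 4 successes in the first 34. With X ~ Binomial(34, 0.106), P(Y > 34) = P(X ≤ 3).
  k=0: C(34,0)·0.106^0·0.894^34 = 0.022155
  k=1: C(34,1)·0.106^1·0.894^33 = 0.089315
  k=2: C(34,2)·0.106^2·0.894^32 = 0.174733
  k=3: C(34,3)·0.106^3·0.894^31 = 0.220990
P(X ≤ 3) = 0.507193

0.5072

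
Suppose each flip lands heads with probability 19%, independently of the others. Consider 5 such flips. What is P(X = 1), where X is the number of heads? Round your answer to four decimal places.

0.4089

X ~ Binomial(n=5, p=0.19).
P(X=1) = C(5,1) · p^1 · (1−p)^4
= 5 · 0.19 · 0.43047 = 0.408944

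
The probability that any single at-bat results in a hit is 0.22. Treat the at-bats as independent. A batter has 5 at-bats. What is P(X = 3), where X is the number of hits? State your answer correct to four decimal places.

0.0648

X ~ Binomial(n=5, p=0.22).
P(X=3) = C(5,3) · p^3 · (1−p)^2
= 10 · 0.010648 · 0.6084 = 0.064782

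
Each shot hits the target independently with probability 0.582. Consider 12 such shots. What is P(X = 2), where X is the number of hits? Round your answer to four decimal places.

0.0036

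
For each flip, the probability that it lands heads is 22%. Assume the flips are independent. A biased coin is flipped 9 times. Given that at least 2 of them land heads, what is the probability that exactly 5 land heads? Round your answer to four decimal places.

0.0387

X ~ Binomial(9, 0.22). Want P(X=5 | X≥2) = P(X=5) / P(X≥2).
P(X=5) = C(9,5)·0.22^5·0.78^4 = 0.024036
P(X≥2) = 1 − 0.106869 − 0.271283 = 0.621848
Ratio = 0.024036 / 0.621848 = 0.038653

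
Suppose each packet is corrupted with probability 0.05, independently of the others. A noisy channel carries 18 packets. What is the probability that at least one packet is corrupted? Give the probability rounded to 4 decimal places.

P(at least one) = 1 − P(none) = 1 − (1 − 0.05)^18
= 1 − 0.397214 = 0.602786

0.6028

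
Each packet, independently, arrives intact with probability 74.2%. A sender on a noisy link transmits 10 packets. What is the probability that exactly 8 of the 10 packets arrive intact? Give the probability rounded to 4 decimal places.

0.2752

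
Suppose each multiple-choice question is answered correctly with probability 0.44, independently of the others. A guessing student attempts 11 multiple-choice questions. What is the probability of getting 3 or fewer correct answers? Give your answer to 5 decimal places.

0.20999

X ~ Binomial(11, 0.44); P(X ≤ 3) = Σ C(11,k) p^k (1−p)^(11−k) over k:
  k=0: C(11,0)·0.44^0·0.56^11 = 0.0016985
  k=1: C(11,1)·0.44^1·0.56^10 = 0.0146800
  k=2: C(11,2)·0.44^2·0.56^9 = 0.0576714
  k=3: C(11,3)·0.44^3·0.56^8 = 0.1359397
Total = 0.2099895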